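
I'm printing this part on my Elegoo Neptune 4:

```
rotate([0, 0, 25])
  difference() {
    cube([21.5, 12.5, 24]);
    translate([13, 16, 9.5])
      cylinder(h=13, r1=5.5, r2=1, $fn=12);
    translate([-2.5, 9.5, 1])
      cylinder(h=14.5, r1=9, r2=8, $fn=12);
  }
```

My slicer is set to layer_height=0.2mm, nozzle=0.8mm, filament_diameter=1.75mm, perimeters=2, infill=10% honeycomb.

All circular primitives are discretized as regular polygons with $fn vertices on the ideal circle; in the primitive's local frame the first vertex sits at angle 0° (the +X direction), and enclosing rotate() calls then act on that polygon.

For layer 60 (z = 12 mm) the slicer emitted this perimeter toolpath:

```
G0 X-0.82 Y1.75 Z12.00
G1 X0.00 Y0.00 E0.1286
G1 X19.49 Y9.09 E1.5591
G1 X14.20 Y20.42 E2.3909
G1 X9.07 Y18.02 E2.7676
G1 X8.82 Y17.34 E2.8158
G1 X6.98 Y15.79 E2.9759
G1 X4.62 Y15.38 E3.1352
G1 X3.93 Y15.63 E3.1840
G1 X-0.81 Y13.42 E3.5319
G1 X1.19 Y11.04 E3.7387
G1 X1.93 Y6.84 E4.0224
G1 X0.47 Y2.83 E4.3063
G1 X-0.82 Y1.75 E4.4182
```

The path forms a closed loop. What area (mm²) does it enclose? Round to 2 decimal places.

217.52 mm²

Apply the shoelace formula to the sequence of (X, Y) vertices; enclosed area = 217.52 mm².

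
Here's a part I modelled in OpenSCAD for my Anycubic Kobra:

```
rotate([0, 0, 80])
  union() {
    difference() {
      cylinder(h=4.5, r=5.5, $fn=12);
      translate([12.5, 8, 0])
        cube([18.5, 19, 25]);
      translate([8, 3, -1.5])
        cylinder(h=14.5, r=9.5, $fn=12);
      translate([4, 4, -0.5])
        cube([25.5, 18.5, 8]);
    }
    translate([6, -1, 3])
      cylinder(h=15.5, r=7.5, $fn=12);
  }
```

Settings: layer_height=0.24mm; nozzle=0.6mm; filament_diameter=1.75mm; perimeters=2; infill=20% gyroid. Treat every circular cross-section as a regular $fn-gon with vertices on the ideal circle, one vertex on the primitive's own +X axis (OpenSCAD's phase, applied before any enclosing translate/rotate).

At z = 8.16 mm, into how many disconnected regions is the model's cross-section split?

At z = 8.16 mm: the cylinder is not intersected at this z (z outside [0, 4.5]); the cube at (12.5, 8) (footprint 18.5×19) is included at this height; the cylinder at (8, 3): section is a regular 12-gon, circumradius r=9.5; the cube at (4, 4) does not reach this height (z outside [-0.5, 7.5]); After the difference (first − rest): the first operand is absent here, so nothing remains; the r=7.5 cylinder at (6, -1) gives a regular 12-gon of circumradius 7.5 (constant along its height); Merging all regions: only the r=7.5 cylinder at (6, -1) is present, so the union is just that shape — 1 connected region; (rotated 80° about Z; rotation is an isometry so areas/perimeters/island counts are preserved). The result has 1 disconnected region.

1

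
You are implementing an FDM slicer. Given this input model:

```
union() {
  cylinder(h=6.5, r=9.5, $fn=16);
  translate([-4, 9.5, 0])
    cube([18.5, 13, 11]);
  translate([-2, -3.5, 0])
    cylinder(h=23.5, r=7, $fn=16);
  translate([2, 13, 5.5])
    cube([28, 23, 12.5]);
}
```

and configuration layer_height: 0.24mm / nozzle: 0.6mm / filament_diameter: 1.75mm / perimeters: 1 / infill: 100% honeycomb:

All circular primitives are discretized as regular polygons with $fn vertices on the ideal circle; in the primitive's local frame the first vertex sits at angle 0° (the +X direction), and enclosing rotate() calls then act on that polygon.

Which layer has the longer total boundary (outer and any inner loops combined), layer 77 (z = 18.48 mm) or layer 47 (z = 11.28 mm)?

layer 47 (z = 11.28 mm)

Layer 77 (z = 18.48): the cylinder is absent (z outside [0, 6.5]); the cube at (-4, 9.5) is absent (z outside [0, 11]); the cylinder at (-2, -3.5): section is a regular 16-gon, circumradius r=7 (perimeter = 2·16·7.000·sin(180°/16) = 43.70 mm); the cube at (2, 13) is absent (z outside [5.5, 18]); Merging all regions: only the r=7 cylinder at (-2, -3.5) is present, so the union is just that shape — boundary = 43.70 mm. So its perimeter = 43.70 mm. Layer 47 (z = 11.28): the cylinder is absent (z outside [0, 6.5]); the cube at (-4, 9.5) does not reach this height (z outside [0, 11]); the r=7 cylinder at (-2, -3.5) contributes a regular 16-gon of circumradius 7 (perimeter = 2·16·7.000·sin(180°/16) = 43.70 mm); the cube at (2, 13) is present — its section is the full 28×23 rectangle (perimeter 102.00 mm); Taking the union: the 2 present regions are separate (no shared area or edge), so areas and boundary lengths simply add and each stays a separate island — boundary = 145.70 mm. So its perimeter = 145.70 mm. Layer 47 is larger (145.70 vs 43.70 mm).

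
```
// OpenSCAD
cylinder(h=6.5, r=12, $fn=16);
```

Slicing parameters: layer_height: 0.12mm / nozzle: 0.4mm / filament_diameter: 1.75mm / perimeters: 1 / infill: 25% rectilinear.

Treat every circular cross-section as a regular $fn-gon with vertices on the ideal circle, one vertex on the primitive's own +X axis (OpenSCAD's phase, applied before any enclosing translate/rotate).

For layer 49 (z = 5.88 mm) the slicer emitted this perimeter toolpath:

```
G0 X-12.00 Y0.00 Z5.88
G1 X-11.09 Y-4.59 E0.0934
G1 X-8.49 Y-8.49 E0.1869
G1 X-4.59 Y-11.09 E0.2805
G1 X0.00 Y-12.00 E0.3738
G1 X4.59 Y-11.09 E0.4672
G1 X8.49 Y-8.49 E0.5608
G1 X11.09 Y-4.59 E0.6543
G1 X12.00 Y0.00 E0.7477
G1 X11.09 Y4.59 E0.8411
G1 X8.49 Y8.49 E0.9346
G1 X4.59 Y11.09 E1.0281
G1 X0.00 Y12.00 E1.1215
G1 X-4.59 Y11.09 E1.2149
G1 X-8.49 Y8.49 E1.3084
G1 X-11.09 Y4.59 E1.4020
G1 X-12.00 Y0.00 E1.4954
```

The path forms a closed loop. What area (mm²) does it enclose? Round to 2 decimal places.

441.06 mm²

Apply the shoelace formula to the sequence of (X, Y) vertices; enclosed area = 441.06 mm².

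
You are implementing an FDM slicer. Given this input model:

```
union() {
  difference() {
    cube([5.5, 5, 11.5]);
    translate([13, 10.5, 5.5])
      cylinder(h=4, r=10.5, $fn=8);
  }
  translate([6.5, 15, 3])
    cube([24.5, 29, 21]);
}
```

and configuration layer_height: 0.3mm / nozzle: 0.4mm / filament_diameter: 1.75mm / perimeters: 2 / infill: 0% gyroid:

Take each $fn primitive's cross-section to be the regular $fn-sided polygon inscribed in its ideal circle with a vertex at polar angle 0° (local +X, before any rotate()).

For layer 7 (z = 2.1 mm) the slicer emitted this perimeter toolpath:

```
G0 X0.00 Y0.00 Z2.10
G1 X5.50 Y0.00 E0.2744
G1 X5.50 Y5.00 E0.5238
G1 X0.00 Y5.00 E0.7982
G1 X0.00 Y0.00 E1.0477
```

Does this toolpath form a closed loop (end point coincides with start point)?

yes

Start point (G0): (0.00, 0.00). End point (last G1): the path returns to the start — closed.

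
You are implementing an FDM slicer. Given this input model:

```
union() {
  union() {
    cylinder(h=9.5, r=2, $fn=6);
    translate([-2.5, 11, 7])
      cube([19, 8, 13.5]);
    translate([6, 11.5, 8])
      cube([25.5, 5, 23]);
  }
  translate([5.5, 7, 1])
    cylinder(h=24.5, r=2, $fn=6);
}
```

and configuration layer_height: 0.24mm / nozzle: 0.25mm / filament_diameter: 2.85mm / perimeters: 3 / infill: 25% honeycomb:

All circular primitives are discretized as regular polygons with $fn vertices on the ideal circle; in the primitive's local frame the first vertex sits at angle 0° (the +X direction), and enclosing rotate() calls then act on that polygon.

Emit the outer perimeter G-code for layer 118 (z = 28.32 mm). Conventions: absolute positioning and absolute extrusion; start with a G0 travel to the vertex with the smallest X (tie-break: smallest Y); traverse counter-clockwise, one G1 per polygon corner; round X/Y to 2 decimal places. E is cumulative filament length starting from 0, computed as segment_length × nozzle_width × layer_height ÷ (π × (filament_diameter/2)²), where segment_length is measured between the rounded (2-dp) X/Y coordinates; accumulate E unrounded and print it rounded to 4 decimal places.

G0 X6.00 Y11.50 Z28.32
G1 X31.50 Y11.50 E0.2398
G1 X31.50 Y16.50 E0.2869
G1 X6.00 Y16.50 E0.5267
G1 X6.00 Y11.50 E0.5737

At z = 28.32 mm: the cylinder is not intersected at this z (z outside [0, 9.5]); the cube at (-2.5, 11) is not intersected at this z (z outside [7, 20.5]); the cube at (6, 11.5) is present — its section is the full 25.5×5 rectangle; Merging all regions: only the 25.5×5 cube at (6, 11.5) is present, so the union is just that shape — 1 connected region; the cylinder at (5.5, 7) is not intersected at this z (z outside [1, 25.5]); Merging all regions: only the result so far is present, so the union is just that shape — 1 connected region. The outline is a single polygon with 4 vertices. Extrusion per mm of travel: 0.25 × 0.24 / (π × 1.425²) = 0.009405. Accumulating E over each segment gives final E = 0.5737.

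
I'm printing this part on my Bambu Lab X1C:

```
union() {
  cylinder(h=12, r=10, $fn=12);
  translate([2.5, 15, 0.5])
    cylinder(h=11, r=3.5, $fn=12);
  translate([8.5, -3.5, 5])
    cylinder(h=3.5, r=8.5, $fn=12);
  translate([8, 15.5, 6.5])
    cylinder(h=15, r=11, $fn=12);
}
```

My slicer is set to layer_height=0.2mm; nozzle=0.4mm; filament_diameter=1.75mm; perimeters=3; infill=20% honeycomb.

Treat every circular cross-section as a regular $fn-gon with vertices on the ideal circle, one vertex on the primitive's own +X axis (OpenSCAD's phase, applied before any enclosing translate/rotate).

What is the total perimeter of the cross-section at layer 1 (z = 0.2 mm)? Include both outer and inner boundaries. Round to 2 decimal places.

62.12 mm

At z = 0.2 mm: the r=10 cylinder gives a regular 12-gon of circumradius 10 (constant along its height) (perimeter = 2·12·10.000·sin(180°/12) = 62.12 mm); the cylinder at (2.5, 15) is not intersected at this z (z outside [0.5, 11.5]); the cylinder at (8.5, -3.5) is absent (z outside [5, 8.5]); the cylinder at (8, 15.5) is absent (z outside [6.5, 21.5]); Taking the union: only the r=10 cylinder is present, so the union is just that shape — boundary = 62.12 mm. Overall, the cross-section is a single solid region. Total boundary length (outer) = 62.12 mm.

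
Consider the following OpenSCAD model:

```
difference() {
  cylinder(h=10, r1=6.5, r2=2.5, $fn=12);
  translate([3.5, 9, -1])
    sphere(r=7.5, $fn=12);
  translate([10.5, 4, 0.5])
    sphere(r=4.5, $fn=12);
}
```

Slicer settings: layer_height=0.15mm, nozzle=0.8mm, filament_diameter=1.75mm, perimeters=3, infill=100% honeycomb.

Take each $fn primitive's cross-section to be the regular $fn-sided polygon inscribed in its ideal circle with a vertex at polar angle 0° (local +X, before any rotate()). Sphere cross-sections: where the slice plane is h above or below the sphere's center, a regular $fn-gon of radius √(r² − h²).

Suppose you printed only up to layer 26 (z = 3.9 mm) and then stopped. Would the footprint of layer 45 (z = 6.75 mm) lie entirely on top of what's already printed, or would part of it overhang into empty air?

entirely on top

Compare the two slices. At z = 3.9: the cone contributes a regular 12-gon of circumradius 4.940 (interpolated between r1=6.5 and r2=2.5 at t=0.390) (area = (12/2)·4.940²·sin(360°/12) = 73.21 mm²); the r=7.5 sphere at (3.5, 9) contributes a regular 12-gon of circumradius √(7.5²−4.9²) = 5.678 (area = (12/2)·5.678²·sin(360°/12) = 96.72 mm²); the sphere at (10.5, 4): section is a regular 12-gon, circumradius = √(r²−h²) = √(4.5²−3.4²) = 2.948 (area = (12/2)·2.948²·sin(360°/12) = 26.07 mm²); Taking the first minus the rest: starting from the cone (73.21 mm²), the r=7.5 sphere at (3.5, 9) partially overlaps it — only the 1.85 mm² overlap (of its 96.72 mm²) is removed, clipping the outline; the r=4.5 sphere at (10.5, 4) misses the remaining region (no effect) — area = 71.36 mm². At z = 6.75: the cone contributes a regular 12-gon of circumradius 3.800 (interpolated between r1=6.5 and r2=2.5 at t=0.675) (area = (12/2)·3.800²·sin(360°/12) = 43.32 mm²); the sphere at (3.5, 9) does not reach this height (|z−center|=7.750 > r=7.5); the sphere at (10.5, 4) is absent (|z−center|=6.250 > r=4.5); After the difference (first − rest): none of the subtracted shapes is present at this height, so the cone is unchanged — area = 43.32 mm². Checking containment: the cross-section at z = 6.75 is a subset of the cross-section at z = 3.9.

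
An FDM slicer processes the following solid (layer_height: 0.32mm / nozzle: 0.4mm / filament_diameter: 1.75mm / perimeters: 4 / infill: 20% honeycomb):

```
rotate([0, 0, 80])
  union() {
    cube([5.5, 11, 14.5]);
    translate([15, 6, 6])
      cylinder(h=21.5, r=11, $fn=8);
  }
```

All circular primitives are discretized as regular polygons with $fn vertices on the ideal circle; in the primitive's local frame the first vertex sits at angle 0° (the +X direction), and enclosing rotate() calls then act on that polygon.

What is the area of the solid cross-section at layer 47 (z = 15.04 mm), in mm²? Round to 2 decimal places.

342.24 mm²

At z = 15.04 mm: the cube does not reach this height (z outside [0, 14.5]); the r=11 cylinder at (15, 6) gives a regular 8-gon of circumradius 11 (constant along its height) (area = (8/2)·11.000²·sin(360°/8) = 342.24 mm²); Combining (union): only the r=11 cylinder at (15, 6) is present, so the union is just that shape — area = 342.24 mm²; (whole slice rotated 80° about Z — lengths, areas and connectivity unchanged). Overall, the cross-section is a single solid region. Net area = 342.24 mm².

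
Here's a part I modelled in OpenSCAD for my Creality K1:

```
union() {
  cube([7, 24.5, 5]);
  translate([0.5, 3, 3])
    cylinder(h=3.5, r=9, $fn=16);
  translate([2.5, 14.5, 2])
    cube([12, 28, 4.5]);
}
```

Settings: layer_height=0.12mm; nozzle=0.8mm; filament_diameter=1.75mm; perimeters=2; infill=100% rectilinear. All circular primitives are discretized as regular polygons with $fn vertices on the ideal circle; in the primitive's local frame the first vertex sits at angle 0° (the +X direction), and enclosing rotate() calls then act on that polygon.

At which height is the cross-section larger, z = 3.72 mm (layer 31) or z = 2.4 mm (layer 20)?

layer 31 (z = 3.72 mm)

Layer 31 (z = 3.72): the 7×24.5 cube contributes its full rectangle (area 171.50 mm²); the r=9 cylinder at (0.5, 3) gives a regular 16-gon of circumradius 9 (constant along its height) (area = (16/2)·9.000²·sin(360°/16) = 247.98 mm²); the 12×28 cube at (2.5, 14.5) contributes its full rectangle (area 336.00 mm²); Taking the union: the regions partially overlap — summed areas 755.48 mm² minus the doubly-counted overlap 122.57 mm² gives 632.90 mm² — area = 632.90 mm². So its area = 632.90 mm². Layer 20 (z = 2.4): the 7×24.5 cube contributes its full rectangle (area 171.50 mm²); the cylinder at (0.5, 3) is not intersected at this z (z outside [3, 6.5]); the cube at (2.5, 14.5) (footprint 12×28) is included at this height (area 336.00 mm²); Combining (union): the regions partially overlap — summed areas 507.50 mm² minus the doubly-counted overlap 45.00 mm² gives 462.50 mm² — area = 462.50 mm². So its area = 462.50 mm². Layer 31 is larger (632.90 vs 462.50 mm²).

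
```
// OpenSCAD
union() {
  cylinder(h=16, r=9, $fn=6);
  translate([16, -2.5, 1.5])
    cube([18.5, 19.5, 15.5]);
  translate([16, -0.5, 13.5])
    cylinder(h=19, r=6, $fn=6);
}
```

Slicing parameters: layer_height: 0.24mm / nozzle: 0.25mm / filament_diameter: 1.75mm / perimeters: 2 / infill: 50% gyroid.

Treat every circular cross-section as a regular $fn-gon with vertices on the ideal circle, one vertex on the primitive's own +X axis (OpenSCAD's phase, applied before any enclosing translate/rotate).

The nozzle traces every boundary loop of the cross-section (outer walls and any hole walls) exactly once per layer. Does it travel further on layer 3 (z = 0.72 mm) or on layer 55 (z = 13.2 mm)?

layer 55 (z = 13.2 mm)

Layer 3 (z = 0.72): the cylinder: section is a regular 6-gon, circumradius r=9 (perimeter = 2·6·9.000·sin(180°/6) = 54.00 mm); the cube at (16, -2.5) does not reach this height (z outside [1.5, 17]); the cylinder at (16, -0.5) does not reach this height (z outside [13.5, 32.5]); Taking the union: only the r=9 cylinder is present, so the union is just that shape — boundary = 54.00 mm. So its perimeter = 54.00 mm. Layer 55 (z = 13.2): the r=9 cylinder gives a regular 6-gon of circumradius 9 (constant along its height) (perimeter = 2·6·9.000·sin(180°/6) = 54.00 mm); the cube at (16, -2.5) is present — its section is the full 18.5×19.5 rectangle (perimeter 76.00 mm); the cylinder at (16, -0.5) is absent (z outside [13.5, 32.5]); Taking the union: the 2 present regions are separate (no shared area or edge), so areas and boundary lengths simply add and each stays a separate island — boundary = 130.00 mm. So its perimeter = 130.00 mm. Layer 55 is larger (130.00 vs 54.00 mm).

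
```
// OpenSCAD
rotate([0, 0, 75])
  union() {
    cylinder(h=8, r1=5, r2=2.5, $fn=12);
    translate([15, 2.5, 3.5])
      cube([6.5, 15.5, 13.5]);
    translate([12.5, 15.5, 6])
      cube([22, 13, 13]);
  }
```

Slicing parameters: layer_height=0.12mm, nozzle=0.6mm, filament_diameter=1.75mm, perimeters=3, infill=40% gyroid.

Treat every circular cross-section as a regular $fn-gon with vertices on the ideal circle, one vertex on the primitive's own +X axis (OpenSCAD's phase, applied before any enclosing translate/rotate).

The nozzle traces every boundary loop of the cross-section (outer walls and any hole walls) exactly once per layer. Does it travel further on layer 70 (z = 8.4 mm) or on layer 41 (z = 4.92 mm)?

Layer 70 (z = 8.4): the cone is not intersected at this z (z outside [0, 8]); the 6.5×15.5 cube at (15, 2.5) contributes its full rectangle (perimeter 44.00 mm); the cube at (12.5, 15.5) is present — its section is the full 22×13 rectangle (perimeter 70.00 mm); Combining (union): the regions partially overlap (shared area 16.25 mm²), so the edge portions inside another operand are dropped and the merged outline is re-measured after clipping — boundary = 96.00 mm; (rotated 75° about Z; rotation is an isometry so areas/perimeters/island counts are preserved). So its perimeter = 96.00 mm. Layer 41 (z = 4.92): the cone (r1=5→r2=2.5) has section circumradius 3.462 here — a regular 12-gon (perimeter = 2·12·3.462·sin(180°/12) = 21.51 mm); the cube at (15, 2.5) is present — its section is the full 6.5×15.5 rectangle (perimeter 44.00 mm); the cube at (12.5, 15.5) does not reach this height (z outside [6, 19]); Merging all regions: the 2 present regions are separate (no shared area or edge), so areas and boundary lengths simply add and each stays a separate island — boundary = 65.51 mm; (rotated 75° about Z; rotation is an isometry so areas/perimeters/island counts are preserved). So its perimeter = 65.51 mm. Layer 70 is larger (96.00 vs 65.51 mm).

layer 70 (z = 8.4 mm)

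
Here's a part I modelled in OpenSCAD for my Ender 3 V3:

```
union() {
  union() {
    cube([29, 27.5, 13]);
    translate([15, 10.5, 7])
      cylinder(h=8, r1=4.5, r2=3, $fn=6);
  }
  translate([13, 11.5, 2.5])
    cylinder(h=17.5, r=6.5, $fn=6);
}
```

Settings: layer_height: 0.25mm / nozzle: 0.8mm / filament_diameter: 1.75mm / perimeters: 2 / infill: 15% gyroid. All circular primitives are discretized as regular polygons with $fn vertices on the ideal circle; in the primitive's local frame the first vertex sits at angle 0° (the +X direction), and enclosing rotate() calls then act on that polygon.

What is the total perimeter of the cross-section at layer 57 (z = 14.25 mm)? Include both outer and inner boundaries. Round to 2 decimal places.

39.00 mm

At z = 14.25 mm: the cube is absent (z outside [0, 13]); the cone at (15, 10.5) (r1=4.5→r2=3) has section circumradius 3.141 here — a regular 6-gon (perimeter = 2·6·3.141·sin(180°/6) = 18.84 mm); Combining (union): only the cone at (15, 10.5) is present, so the union is just that shape — boundary = 18.84 mm; the r=6.5 cylinder at (13, 11.5) contributes a regular 6-gon of circumradius 6.5 (perimeter = 2·6·6.500·sin(180°/6) = 39.00 mm); Taking the union: that combined region lies entirely inside the r=6.5 cylinder at (13, 11.5), so the union is just the r=6.5 cylinder at (13, 11.5) — boundary = 39.00 mm. Overall, the cross-section is a single solid region. Total boundary length (outer) = 39.00 mm.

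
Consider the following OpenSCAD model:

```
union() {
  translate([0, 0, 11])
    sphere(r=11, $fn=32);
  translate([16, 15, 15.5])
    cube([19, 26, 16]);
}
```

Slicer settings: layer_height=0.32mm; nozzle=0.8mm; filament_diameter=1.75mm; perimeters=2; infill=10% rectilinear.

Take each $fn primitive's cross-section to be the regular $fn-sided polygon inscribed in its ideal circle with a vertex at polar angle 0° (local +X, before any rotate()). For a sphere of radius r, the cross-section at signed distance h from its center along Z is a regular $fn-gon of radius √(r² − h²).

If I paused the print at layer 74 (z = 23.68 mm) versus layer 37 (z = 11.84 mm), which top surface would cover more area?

Layer 74 (z = 23.68): the sphere is absent (|z−center|=12.680 > r=11); the cube at (16, 15) is present — its section is the full 19×26 rectangle (area 494.00 mm²); Combining (union): only the 19×26 cube at (16, 15) is present, so the union is just that shape — area = 494.00 mm². So its area = 494.00 mm². Layer 37 (z = 11.84): the r=11 sphere slices to a regular 32-gon of circumradius 10.968 (√(r²−h²) with h=0.84 from center) (area = (32/2)·10.968²·sin(360°/32) = 375.49 mm²); the cube at (16, 15) is absent (z outside [15.5, 31.5]); Merging all regions: only the r=11 sphere is present, so the union is just that shape — area = 375.49 mm². So its area = 375.49 mm². Layer 74 is larger (494.00 vs 375.49 mm²).

layer 74 (z = 23.68 mm)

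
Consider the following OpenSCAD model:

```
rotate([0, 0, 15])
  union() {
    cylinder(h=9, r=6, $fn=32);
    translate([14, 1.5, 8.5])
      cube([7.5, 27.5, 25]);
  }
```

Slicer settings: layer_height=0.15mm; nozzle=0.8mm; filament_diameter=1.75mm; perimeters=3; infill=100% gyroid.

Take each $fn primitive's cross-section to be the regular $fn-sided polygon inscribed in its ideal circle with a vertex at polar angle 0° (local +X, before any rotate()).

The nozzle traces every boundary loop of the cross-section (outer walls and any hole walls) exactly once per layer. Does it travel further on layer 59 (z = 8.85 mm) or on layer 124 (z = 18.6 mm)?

Layer 59 (z = 8.85): the r=6 cylinder contributes a regular 32-gon of circumradius 6 (perimeter = 2·32·6.000·sin(180°/32) = 37.64 mm); the cube at (14, 1.5) (footprint 7.5×27.5) is included at this height (perimeter 70.00 mm); Merging all regions: the 2 present regions are separate (no shared area or edge), so areas and boundary lengths simply add and each stays a separate island — boundary = 107.64 mm; (whole slice rotated 15° about Z — lengths, areas and connectivity unchanged). So its perimeter = 107.64 mm. Layer 124 (z = 18.6): the cylinder is not intersected at this z (z outside [0, 9]); the 7.5×27.5 cube at (14, 1.5) contributes its full rectangle (perimeter 70.00 mm); Merging all regions: only the 7.5×27.5 cube at (14, 1.5) is present, so the union is just that shape — boundary = 70.00 mm; (whole slice rotated 15° about Z — lengths, areas and connectivity unchanged). So its perimeter = 70.00 mm. Layer 59 is larger (107.64 vs 70.00 mm).

layer 59 (z = 8.85 mm)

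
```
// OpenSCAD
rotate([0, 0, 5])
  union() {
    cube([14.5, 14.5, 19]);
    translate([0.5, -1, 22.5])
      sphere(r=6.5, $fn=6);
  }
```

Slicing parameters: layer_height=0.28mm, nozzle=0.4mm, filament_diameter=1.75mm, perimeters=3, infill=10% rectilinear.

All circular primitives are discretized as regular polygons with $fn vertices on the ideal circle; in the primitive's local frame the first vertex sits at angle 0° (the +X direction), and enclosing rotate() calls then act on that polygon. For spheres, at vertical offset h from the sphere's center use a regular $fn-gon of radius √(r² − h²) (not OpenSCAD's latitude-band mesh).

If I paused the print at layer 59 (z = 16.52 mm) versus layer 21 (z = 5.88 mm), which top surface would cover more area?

Layer 59 (z = 16.52): the cube (footprint 14.5×14.5) is included at this height (area 210.25 mm²); the r=6.5 sphere at (0.5, -1) contributes a regular 6-gon of circumradius √(6.5²−5.98²) = 2.547 (area = (6/2)·2.547²·sin(360°/6) = 16.86 mm²); Merging all regions: the regions partially overlap — summed areas 227.11 mm² minus the doubly-counted overlap 2.56 mm² gives 224.55 mm² — area = 224.55 mm²; (rotated 5° about Z; rotation is an isometry so areas/perimeters/island counts are preserved). So its area = 224.55 mm². Layer 21 (z = 5.88): the cube (footprint 14.5×14.5) is included at this height (area 210.25 mm²); the sphere at (0.5, -1) is absent (|z−center|=16.620 > r=6.5); Combining (union): only the 14.5×14.5 cube is present, so the union is just that shape — area = 210.25 mm²; (whole slice rotated 5° about Z — lengths, areas and connectivity unchanged). So its area = 210.25 mm². Layer 59 is larger (224.55 vs 210.25 mm²).

layer 59 (z = 16.52 mm)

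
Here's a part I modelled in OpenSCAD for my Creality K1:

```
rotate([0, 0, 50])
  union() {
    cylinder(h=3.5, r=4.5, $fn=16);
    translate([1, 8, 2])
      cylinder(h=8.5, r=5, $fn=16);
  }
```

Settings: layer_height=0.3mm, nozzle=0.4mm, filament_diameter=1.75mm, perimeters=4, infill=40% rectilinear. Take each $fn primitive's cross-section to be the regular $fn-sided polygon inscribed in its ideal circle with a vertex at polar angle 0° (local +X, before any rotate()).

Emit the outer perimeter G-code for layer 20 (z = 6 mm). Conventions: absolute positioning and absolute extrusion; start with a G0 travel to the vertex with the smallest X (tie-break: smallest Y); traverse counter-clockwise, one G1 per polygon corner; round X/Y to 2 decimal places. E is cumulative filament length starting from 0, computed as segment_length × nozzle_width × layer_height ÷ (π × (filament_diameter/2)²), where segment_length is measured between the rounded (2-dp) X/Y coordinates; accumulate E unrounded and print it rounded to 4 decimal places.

G0 X-10.47 Y5.47 Z6.00
G1 X-9.92 Y3.60 E0.0972
G1 X-8.70 Y2.08 E0.1945
G1 X-6.99 Y1.14 E0.2918
G1 X-5.05 Y0.93 E0.3892
G1 X-3.18 Y1.47 E0.4863
G1 X-1.66 Y2.69 E0.5835
G1 X-0.72 Y4.40 E0.6809
G1 X-0.50 Y6.34 E0.7783
G1 X-1.05 Y8.22 E0.8760
G1 X-2.27 Y9.74 E0.9733
G1 X-3.98 Y10.68 E1.0706
G1 X-5.92 Y10.89 E1.1680
G1 X-7.79 Y10.34 E1.2652
G1 X-9.32 Y9.12 E1.3628
G1 X-10.25 Y7.41 E1.4600
G1 X-10.47 Y5.47 E1.5574

At z = 6 mm: the cylinder is not intersected at this z (z outside [0, 3.5]); the cylinder at (1, 8): section is a regular 16-gon, circumradius r=5; Merging all regions: only the r=5 cylinder at (1, 8) is present, so the union is just that shape — 1 connected region; (whole slice rotated 50° about Z — lengths, areas and connectivity unchanged). The outline is a single polygon with 16 vertices. Extrusion per mm of travel: 0.4 × 0.3 / (π × 0.875²) = 0.049890. Accumulating E over each segment gives final E = 1.5574.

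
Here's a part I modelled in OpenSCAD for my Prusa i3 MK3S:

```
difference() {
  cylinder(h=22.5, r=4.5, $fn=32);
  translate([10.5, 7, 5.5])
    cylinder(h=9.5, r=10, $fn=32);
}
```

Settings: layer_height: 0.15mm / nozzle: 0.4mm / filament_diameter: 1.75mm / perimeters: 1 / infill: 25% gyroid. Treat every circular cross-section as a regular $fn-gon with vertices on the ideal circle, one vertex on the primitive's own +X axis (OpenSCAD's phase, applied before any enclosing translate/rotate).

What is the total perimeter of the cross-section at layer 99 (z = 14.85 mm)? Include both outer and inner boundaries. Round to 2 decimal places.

At z = 14.85 mm: the r=4.5 cylinder gives a regular 32-gon of circumradius 4.5 (constant along its height) (perimeter = 2·32·4.500·sin(180°/32) = 28.23 mm); the cylinder at (10.5, 7): section is a regular 32-gon, circumradius r=10 (perimeter = 2·32·10.000·sin(180°/32) = 62.73 mm); Subtracting the remaining from the first: starting from the r=4.5 cylinder, the r=10 cylinder at (10.5, 7) partially overlaps it — only the 7.95 mm² overlap (of its 312.14 mm²) is removed, clipping the outline — boundary = 27.67 mm. Overall, the cross-section is a single solid region. Total boundary length (outer) = 27.67 mm.

27.67 mm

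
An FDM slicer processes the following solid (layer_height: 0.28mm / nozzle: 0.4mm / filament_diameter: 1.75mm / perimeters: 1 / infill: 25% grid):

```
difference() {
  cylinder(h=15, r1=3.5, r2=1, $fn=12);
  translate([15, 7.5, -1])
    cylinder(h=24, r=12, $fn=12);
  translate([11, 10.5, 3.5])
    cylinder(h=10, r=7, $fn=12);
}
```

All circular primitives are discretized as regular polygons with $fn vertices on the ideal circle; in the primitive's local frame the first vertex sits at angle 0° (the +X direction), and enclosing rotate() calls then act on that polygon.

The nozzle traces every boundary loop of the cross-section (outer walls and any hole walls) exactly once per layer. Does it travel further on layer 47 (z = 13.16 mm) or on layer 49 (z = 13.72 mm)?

Layer 47 (z = 13.16): the cone (r1=3.5→r2=1) has section circumradius 1.307 here — a regular 12-gon (perimeter = 2·12·1.307·sin(180°/12) = 8.12 mm); the cylinder at (15, 7.5): section is a regular 12-gon, circumradius r=12 (perimeter = 2·12·12.000·sin(180°/12) = 74.54 mm); the r=7 cylinder at (11, 10.5) gives a regular 12-gon of circumradius 7 (constant along its height) (perimeter = 2·12·7.000·sin(180°/12) = 43.48 mm); Taking the first minus the rest: starting from the cone, the r=12 cylinder at (15, 7.5) misses the remaining region (no effect); the r=7 cylinder at (11, 10.5) misses the remaining region (no effect) — boundary = 8.12 mm. So its perimeter = 8.12 mm. Layer 49 (z = 13.72): the cone contributes a regular 12-gon of circumradius 1.213 (interpolated between r1=3.5 and r2=1 at t=0.915) (perimeter = 2·12·1.213·sin(180°/12) = 7.54 mm); the r=12 cylinder at (15, 7.5) gives a regular 12-gon of circumradius 12 (constant along its height) (perimeter = 2·12·12.000·sin(180°/12) = 74.54 mm); the cylinder at (11, 10.5) is absent (z outside [3.5, 13.5]); Taking the first minus the rest: starting from the cone, the r=12 cylinder at (15, 7.5) misses the remaining region (no effect) — boundary = 7.54 mm. So its perimeter = 7.54 mm. Layer 47 is larger (8.12 vs 7.54 mm).

layer 47 (z = 13.16 mm)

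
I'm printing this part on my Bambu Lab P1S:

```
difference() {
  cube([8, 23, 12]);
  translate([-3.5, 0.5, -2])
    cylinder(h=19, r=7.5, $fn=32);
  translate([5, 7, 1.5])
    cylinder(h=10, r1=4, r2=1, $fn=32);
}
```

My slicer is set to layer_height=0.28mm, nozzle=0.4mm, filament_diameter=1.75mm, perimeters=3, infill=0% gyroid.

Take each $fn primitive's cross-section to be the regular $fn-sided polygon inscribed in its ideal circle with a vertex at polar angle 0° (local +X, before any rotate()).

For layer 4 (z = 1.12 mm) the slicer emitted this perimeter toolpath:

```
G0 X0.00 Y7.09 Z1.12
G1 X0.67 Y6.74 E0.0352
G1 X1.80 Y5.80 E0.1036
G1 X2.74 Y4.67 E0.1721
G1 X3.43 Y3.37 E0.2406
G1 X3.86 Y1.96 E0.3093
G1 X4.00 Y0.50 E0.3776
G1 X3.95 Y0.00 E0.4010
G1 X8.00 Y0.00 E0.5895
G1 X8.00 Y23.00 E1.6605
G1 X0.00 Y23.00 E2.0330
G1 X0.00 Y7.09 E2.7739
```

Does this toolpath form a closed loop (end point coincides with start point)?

Start point (G0): (0.00, 7.09). End point (last G1): the path returns to the start — closed.

yes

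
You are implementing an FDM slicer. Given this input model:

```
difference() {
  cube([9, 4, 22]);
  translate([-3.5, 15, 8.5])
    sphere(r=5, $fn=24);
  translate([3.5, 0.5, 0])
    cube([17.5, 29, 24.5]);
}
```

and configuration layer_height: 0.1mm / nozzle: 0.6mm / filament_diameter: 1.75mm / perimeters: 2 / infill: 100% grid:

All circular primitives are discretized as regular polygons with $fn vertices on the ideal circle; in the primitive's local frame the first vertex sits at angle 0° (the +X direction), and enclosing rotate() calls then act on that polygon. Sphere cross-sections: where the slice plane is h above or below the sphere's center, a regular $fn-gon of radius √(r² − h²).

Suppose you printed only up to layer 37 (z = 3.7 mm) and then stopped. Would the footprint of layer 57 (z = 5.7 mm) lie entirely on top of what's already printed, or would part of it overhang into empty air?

entirely on top

Compare the two slices. At z = 3.7: the cube (footprint 9×4) is included at this height (area 36.00 mm²); the r=5 sphere at (-3.5, 15) slices to a regular 24-gon of circumradius 1.400 (√(r²−h²) with h=4.8 from center) (area = (24/2)·1.400²·sin(360°/24) = 6.09 mm²); the cube at (3.5, 0.5) (footprint 17.5×29) is included at this height (area 507.50 mm²); After the difference (first − rest): starting from the 9×4 cube (36.00 mm²), the r=5 sphere at (-3.5, 15) misses the remaining region (no effect); the 17.5×29 cube at (3.5, 0.5) partially overlaps it — only the 19.25 mm² overlap (of its 507.50 mm²) is removed, clipping the outline — area = 16.75 mm². At z = 5.7: the cube (footprint 9×4) is included at this height (area 36.00 mm²); the r=5 sphere at (-3.5, 15) contributes a regular 24-gon of circumradius √(5²−2.8²) = 4.142 (area = (24/2)·4.142²·sin(360°/24) = 53.30 mm²); the cube at (3.5, 0.5) is present — its section is the full 17.5×29 rectangle (area 507.50 mm²); After the difference (first − rest): starting from the 9×4 cube (36.00 mm²), the r=5 sphere at (-3.5, 15) misses the remaining region (no effect); the 17.5×29 cube at (3.5, 0.5) partially overlaps it — only the 19.25 mm² overlap (of its 507.50 mm²) is removed, clipping the outline — area = 16.75 mm². Checking containment: the cross-section at z = 5.7 is a subset of the cross-section at z = 3.7.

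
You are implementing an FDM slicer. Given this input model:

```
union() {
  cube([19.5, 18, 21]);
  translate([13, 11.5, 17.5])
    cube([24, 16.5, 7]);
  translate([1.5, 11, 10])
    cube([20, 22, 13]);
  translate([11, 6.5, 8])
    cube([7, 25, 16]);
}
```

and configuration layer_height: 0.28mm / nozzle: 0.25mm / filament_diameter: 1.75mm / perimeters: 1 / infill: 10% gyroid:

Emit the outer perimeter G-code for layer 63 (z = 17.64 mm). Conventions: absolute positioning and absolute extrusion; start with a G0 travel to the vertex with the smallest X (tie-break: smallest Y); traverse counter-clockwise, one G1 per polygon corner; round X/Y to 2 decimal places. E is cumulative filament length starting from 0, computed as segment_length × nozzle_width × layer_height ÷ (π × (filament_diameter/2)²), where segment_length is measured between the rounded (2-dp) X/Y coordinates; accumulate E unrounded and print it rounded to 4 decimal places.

At z = 17.64 mm: the cube (footprint 19.5×18) is included at this height; the 24×16.5 cube at (13, 11.5) contributes its full rectangle; the 20×22 cube at (1.5, 11) contributes its full rectangle; the 7×25 cube at (11, 6.5) contributes its full rectangle; Merging all regions: the regions partially overlap (shared area 441.25 mm²), so overlapping operands fuse into one piece — 1 connected region. The outline is a single polygon with 12 vertices. Extrusion per mm of travel: 0.25 × 0.28 / (π × 0.875²) = 0.029103. Accumulating E over each segment gives final E = 4.0744.

G0 X0.00 Y0.00 Z17.64
G1 X19.50 Y0.00 E0.5675
G1 X19.50 Y11.00 E0.8876
G1 X21.50 Y11.00 E0.9458
G1 X21.50 Y11.50 E0.9604
G1 X37.00 Y11.50 E1.4115
G1 X37.00 Y28.00 E1.8917
G1 X21.50 Y28.00 E2.3428
G1 X21.50 Y33.00 E2.4883
G1 X1.50 Y33.00 E3.0703
G1 X1.50 Y18.00 E3.5069
G1 X0.00 Y18.00 E3.5505
G1 X0.00 Y0.00 E4.0744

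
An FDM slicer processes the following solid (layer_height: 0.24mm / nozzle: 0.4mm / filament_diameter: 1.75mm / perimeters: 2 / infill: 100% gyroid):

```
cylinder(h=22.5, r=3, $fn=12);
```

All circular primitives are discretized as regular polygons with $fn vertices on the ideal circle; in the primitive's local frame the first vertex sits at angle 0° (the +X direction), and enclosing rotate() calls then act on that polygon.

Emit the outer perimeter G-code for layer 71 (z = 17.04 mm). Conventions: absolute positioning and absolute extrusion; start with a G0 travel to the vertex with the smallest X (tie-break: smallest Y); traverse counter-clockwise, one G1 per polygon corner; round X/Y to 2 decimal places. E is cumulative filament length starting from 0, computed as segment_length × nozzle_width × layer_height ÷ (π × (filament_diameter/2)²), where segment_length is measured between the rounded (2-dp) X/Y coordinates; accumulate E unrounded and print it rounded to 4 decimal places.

G0 X-3.00 Y0.00 Z17.04
G1 X-2.60 Y-1.50 E0.0620
G1 X-1.50 Y-2.60 E0.1240
G1 X0.00 Y-3.00 E0.1860
G1 X1.50 Y-2.60 E0.2480
G1 X2.60 Y-1.50 E0.3101
G1 X3.00 Y0.00 E0.3720
G1 X2.60 Y1.50 E0.4340
G1 X1.50 Y2.60 E0.4961
G1 X0.00 Y3.00 E0.5580
G1 X-1.50 Y2.60 E0.6200
G1 X-2.60 Y1.50 E0.6821
G1 X-3.00 Y0.00 E0.7440

At z = 17.04 mm: the r=3 cylinder gives a regular 12-gon of circumradius 3 (constant along its height). The outline is a single polygon with 12 vertices. Extrusion per mm of travel: 0.4 × 0.24 / (π × 0.875²) = 0.039912. Accumulating E over each segment gives final E = 0.7440.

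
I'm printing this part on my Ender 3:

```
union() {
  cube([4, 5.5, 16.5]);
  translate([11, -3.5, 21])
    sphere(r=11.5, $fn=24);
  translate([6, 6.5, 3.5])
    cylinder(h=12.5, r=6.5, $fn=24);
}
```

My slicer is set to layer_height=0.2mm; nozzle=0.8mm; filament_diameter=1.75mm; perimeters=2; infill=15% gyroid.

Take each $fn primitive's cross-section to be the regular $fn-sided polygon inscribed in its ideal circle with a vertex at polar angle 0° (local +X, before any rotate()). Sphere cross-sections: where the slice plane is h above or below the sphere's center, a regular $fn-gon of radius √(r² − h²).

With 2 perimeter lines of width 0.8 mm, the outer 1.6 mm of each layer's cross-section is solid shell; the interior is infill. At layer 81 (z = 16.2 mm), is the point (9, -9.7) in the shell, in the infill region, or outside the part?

At z = 16.2 mm: the cube is present — its section is the full 4×5.5 rectangle; the sphere at (11, -3.5): section is a regular 24-gon, circumradius = √(r²−h²) = √(11.5²−4.8²) = 10.450; the cylinder at (6, 6.5) is not intersected at this z (z outside [3.5, 16]); Merging all regions: the regions partially overlap (shared area 6.85 mm²), so overlapping operands fuse into one piece — 1 connected region. Overall, the cross-section is a single solid region. The nearest boundary edge runs (8.30, -13.59)→(5.77, -12.55); distance from the point to it = 3.87 mm. The point is inside the cross-section and 3.87 mm from the nearest boundary — more than the 1.6 mm shell width (2 × 0.8), so it's in the infill interior.

infill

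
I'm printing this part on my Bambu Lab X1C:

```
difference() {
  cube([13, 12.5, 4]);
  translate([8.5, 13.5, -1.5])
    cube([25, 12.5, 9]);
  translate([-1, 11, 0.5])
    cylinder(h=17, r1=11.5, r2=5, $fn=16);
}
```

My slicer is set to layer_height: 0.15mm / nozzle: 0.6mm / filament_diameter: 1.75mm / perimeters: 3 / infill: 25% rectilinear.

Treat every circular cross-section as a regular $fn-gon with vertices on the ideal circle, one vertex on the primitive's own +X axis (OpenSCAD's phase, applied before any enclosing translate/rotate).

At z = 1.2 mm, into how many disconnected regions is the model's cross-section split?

1

At z = 1.2 mm: the cube (footprint 13×12.5) is included at this height; the 25×12.5 cube at (8.5, 13.5) contributes its full rectangle; the cone at (-1, 11): at t=0.041 of its height the radius interpolates to r₁+(r₂−r₁)t = 11.232, giving a regular 16-gon of that circumradius; After the difference (first − rest): starting from the 13×12.5 cube, the 25×12.5 cube at (8.5, 13.5) misses the remaining region (no effect); the cone at (-1, 11) partially overlaps it — only the 100.55 mm² overlap (of its 386.25 mm²) is removed, clipping the outline — 1 connected region. The result has 1 disconnected region.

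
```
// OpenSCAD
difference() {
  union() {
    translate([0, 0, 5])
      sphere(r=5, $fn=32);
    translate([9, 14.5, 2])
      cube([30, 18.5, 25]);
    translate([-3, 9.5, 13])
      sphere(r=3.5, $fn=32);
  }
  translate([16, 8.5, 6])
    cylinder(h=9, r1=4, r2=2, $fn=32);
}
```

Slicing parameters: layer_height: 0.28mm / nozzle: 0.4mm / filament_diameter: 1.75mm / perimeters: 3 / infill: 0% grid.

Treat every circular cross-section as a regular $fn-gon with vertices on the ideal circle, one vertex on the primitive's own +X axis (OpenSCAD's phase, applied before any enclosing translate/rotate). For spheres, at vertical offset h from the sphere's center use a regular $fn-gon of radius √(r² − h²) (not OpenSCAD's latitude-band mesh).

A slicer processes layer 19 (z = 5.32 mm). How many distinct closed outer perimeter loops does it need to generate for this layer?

At z = 5.32 mm: the r=5 sphere slices to a regular 32-gon of circumradius 4.990 (√(r²−h²) with h=0.32 from center); the cube at (9, 14.5) (footprint 30×18.5) is included at this height; the sphere at (-3, 9.5) does not reach this height (|z−center|=7.680 > r=3.5); Merging all regions: the 2 present regions are separate (no shared area or edge), so areas and boundary lengths simply add and each stays a separate island — 2 connected regions; the cone at (16, 8.5) is absent (z outside [6, 15]); After the difference (first − rest): none of the subtracted shapes is present at this height, so the result so far is unchanged — 2 connected regions. The result has 2 disconnected regions.

2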